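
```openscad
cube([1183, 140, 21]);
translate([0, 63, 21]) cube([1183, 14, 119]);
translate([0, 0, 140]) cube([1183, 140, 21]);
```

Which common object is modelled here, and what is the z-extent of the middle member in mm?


An I-beam. The web height is 119 mm.

Two wide flanges with a thin centred web — an I-beam. Overall 161 mm minus two 21 mm flanges gives a web of 161 − 2·21 = 119 mm.


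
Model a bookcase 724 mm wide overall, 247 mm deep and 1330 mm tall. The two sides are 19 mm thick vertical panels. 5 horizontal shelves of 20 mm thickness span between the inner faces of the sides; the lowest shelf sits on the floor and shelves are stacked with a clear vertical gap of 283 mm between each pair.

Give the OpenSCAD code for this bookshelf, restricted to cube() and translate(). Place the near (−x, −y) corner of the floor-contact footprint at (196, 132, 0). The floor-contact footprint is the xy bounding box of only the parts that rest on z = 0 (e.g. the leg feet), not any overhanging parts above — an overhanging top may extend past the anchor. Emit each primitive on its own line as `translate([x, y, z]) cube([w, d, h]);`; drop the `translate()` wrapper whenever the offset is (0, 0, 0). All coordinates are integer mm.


translate([196, 132, 0]) cube([19, 247, 1330]);
translate([901, 132, 0]) cube([19, 247, 1330]);
translate([215, 132, 0]) cube([686, 247, 20]);
translate([215, 132, 303]) cube([686, 247, 20]);
translate([215, 132, 606]) cube([686, 247, 20]);
translate([215, 132, 909]) cube([686, 247, 20]);
translate([215, 132, 1212]) cube([686, 247, 20]);


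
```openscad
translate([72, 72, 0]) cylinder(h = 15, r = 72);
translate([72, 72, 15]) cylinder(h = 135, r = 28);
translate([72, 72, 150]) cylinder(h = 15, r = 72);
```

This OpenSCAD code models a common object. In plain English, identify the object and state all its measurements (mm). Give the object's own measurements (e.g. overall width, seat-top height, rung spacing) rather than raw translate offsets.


A spool: two coaxial disc flanges of radius 72 mm and thickness 15 mm, joined by a core cylinder of radius 28 mm and height 135 mm. The lower flange rests on z = 0 and the three cylinders share a vertical axis.


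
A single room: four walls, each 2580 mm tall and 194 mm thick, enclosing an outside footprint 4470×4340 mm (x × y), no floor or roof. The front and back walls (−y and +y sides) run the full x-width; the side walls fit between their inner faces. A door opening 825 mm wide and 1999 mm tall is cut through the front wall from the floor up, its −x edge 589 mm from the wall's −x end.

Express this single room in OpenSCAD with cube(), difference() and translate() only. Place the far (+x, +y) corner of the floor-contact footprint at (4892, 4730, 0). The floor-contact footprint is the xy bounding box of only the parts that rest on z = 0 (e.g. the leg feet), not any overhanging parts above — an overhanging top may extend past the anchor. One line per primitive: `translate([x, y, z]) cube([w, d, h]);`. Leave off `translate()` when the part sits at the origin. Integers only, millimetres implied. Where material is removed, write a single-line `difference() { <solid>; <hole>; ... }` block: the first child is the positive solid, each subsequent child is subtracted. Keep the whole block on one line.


difference() { translate([422, 390, 0]) cube([4470, 194, 2580]); translate([1011, 390, 0]) cube([825, 194, 1999]); }
translate([422, 4536, 0]) cube([4470, 194, 2580]);
translate([422, 584, 0]) cube([194, 3952, 2580]);
translate([4698, 584, 0]) cube([194, 3952, 2580]);


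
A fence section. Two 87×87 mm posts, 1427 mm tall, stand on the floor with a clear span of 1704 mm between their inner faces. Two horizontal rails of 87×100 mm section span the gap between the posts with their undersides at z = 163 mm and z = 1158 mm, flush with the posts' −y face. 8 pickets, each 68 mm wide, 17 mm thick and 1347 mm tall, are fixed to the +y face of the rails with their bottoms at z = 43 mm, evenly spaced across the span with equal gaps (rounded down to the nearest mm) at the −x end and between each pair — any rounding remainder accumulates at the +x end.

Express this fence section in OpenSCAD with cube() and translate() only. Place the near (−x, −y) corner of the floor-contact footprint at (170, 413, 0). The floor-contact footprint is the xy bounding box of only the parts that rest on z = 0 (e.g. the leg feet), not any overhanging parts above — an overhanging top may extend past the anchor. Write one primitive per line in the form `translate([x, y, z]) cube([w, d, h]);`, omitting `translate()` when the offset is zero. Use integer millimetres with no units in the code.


translate([170, 413, 0]) cube([87, 87, 1427]);
translate([1961, 413, 0]) cube([87, 87, 1427]);
translate([257, 413, 163]) cube([1704, 87, 100]);
translate([257, 413, 1158]) cube([1704, 87, 100]);
translate([385, 500, 43]) cube([68, 17, 1347]);
translate([581, 500, 43]) cube([68, 17, 1347]);
translate([777, 500, 43]) cube([68, 17, 1347]);
translate([973, 500, 43]) cube([68, 17, 1347]);
translate([1169, 500, 43]) cube([68, 17, 1347]);
translate([1365, 500, 43]) cube([68, 17, 1347]);
translate([1561, 500, 43]) cube([68, 17, 1347]);
translate([1757, 500, 43]) cube([68, 17, 1347]);


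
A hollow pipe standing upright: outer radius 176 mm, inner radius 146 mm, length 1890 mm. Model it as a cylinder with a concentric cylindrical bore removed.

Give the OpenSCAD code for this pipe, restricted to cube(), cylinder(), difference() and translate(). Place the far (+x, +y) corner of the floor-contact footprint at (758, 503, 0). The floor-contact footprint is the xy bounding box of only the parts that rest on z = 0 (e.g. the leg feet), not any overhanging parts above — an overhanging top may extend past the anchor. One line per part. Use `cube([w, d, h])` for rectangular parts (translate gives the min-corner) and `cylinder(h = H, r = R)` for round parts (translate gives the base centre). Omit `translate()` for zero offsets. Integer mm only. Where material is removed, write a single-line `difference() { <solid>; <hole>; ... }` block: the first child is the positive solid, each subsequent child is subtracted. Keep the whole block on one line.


difference() { translate([582, 327, 0]) cylinder(h = 1890, r = 176); translate([582, 327, 0]) cylinder(h = 1890, r = 146); }


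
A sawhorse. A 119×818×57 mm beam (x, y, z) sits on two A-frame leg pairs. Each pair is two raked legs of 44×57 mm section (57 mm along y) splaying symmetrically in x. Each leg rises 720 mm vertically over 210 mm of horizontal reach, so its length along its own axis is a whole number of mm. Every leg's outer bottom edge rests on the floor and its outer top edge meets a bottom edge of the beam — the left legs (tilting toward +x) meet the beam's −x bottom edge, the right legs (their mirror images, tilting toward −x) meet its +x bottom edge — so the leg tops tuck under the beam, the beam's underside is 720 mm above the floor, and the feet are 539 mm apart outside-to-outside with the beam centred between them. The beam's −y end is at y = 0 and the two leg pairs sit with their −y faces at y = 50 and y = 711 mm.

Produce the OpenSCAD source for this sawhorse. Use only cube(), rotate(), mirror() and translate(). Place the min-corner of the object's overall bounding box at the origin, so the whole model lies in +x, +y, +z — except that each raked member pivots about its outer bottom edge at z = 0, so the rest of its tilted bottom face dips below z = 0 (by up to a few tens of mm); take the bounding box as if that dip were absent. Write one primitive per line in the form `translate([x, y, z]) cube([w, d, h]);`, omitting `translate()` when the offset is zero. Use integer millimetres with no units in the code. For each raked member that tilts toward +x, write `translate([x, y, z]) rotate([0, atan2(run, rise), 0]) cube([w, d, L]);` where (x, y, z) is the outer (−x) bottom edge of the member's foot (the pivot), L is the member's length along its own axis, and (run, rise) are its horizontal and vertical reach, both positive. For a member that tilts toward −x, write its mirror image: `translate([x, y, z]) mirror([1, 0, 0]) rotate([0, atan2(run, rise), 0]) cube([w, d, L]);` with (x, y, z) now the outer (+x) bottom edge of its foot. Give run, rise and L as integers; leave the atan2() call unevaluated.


translate([210, 0, 720]) cube([119, 818, 57]);
translate([0, 50, 0]) rotate([0, atan2(210, 720), 0]) cube([44, 57, 750]);
translate([539, 50, 0]) mirror([1, 0, 0]) rotate([0, atan2(210, 720), 0]) cube([44, 57, 750]);
translate([0, 711, 0]) rotate([0, atan2(210, 720), 0]) cube([44, 57, 750]);
translate([539, 711, 0]) mirror([1, 0, 0]) rotate([0, atan2(210, 720), 0]) cube([44, 57, 750]);


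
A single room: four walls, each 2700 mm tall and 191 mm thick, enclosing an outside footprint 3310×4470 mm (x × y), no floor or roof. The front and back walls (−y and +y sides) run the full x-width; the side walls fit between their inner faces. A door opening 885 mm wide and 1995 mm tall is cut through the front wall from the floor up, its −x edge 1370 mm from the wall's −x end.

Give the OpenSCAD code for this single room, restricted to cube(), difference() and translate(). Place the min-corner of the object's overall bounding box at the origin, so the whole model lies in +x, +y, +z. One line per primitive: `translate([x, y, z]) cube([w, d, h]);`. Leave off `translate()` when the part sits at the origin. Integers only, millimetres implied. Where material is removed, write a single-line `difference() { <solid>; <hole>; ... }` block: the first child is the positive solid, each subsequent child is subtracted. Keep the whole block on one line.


difference() { cube([3310, 191, 2700]); translate([1370, 0, 0]) cube([885, 191, 1995]); }
translate([0, 4279, 0]) cube([3310, 191, 2700]);
translate([0, 191, 0]) cube([191, 4088, 2700]);
translate([3119, 191, 0]) cube([191, 4088, 2700]);


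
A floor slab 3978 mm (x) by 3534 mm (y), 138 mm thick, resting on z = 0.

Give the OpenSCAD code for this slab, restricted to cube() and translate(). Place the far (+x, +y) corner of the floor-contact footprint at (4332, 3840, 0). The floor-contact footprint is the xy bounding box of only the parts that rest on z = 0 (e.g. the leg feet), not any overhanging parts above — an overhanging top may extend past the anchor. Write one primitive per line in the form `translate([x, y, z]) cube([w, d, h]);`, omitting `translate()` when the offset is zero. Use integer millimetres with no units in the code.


translate([354, 306, 0]) cube([3978, 3534, 138]);


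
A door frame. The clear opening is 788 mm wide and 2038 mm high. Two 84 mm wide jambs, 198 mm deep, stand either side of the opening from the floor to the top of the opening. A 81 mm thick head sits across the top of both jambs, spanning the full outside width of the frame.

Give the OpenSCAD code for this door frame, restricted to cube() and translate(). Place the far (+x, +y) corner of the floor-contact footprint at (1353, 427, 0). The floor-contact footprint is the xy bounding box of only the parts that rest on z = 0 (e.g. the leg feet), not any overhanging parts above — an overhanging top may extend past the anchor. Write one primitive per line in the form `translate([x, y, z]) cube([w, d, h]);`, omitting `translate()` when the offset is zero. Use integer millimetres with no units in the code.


translate([397, 229, 0]) cube([84, 198, 2038]);
translate([1269, 229, 0]) cube([84, 198, 2038]);
translate([397, 229, 2038]) cube([956, 198, 81]);


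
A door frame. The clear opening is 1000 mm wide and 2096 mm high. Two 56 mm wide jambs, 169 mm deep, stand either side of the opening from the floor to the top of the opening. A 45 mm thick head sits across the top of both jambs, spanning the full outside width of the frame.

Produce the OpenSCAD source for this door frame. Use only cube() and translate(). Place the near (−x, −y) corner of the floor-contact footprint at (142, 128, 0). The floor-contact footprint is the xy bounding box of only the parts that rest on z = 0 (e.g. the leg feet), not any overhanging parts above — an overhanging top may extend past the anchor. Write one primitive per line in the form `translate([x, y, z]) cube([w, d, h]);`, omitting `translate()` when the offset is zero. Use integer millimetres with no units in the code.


translate([142, 128, 0]) cube([56, 169, 2096]);
translate([1198, 128, 0]) cube([56, 169, 2096]);
translate([142, 128, 2096]) cube([1112, 169, 45]);


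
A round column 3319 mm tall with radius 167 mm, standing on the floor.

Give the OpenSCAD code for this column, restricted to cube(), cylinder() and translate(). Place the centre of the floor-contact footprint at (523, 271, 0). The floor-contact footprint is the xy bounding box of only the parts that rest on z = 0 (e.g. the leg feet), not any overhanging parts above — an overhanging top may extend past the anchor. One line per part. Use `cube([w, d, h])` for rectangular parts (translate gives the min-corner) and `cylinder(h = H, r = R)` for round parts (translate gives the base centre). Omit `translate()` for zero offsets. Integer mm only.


translate([523, 271, 0]) cylinder(h = 3319, r = 167);


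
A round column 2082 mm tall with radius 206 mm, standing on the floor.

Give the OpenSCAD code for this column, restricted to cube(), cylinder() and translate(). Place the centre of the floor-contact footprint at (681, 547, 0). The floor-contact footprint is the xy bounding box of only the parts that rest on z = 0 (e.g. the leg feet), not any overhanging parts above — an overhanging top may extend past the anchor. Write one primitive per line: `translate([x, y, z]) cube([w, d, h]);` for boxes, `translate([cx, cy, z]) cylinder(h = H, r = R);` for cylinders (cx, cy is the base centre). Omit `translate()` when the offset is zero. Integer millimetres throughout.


translate([681, 547, 0]) cylinder(h = 2082, r = 206);


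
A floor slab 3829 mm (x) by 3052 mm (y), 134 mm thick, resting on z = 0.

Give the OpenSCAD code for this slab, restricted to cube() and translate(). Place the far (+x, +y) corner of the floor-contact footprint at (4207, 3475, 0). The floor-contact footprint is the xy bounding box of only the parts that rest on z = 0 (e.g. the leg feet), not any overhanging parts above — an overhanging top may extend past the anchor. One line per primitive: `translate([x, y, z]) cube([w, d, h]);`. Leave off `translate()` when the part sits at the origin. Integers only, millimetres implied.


translate([378, 423, 0]) cube([3829, 3052, 134]);


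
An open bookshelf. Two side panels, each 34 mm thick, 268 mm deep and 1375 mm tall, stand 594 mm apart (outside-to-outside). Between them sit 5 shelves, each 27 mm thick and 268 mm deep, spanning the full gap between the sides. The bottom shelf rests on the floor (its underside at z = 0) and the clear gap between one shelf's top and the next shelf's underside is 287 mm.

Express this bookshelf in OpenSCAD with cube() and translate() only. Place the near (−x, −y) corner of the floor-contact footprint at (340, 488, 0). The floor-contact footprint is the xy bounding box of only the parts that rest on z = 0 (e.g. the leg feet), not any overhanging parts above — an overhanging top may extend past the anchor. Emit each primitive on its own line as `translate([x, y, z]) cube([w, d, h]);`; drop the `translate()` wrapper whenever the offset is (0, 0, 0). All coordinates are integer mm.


translate([340, 488, 0]) cube([34, 268, 1375]);
translate([900, 488, 0]) cube([34, 268, 1375]);
translate([374, 488, 0]) cube([526, 268, 27]);
translate([374, 488, 314]) cube([526, 268, 27]);
translate([374, 488, 628]) cube([526, 268, 27]);
translate([374, 488, 942]) cube([526, 268, 27]);
translate([374, 488, 1256]) cube([526, 268, 27]);


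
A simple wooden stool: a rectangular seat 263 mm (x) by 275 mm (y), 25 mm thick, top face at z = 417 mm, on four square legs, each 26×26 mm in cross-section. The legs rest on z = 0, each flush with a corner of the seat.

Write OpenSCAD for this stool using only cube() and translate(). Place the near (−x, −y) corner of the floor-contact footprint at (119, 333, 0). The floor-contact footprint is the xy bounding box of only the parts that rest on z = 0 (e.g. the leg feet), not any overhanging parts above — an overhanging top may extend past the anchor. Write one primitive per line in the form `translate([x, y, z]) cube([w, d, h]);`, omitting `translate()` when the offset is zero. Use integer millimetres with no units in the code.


translate([119, 333, 392]) cube([263, 275, 25]);
translate([119, 333, 0]) cube([26, 26, 392]);
translate([356, 333, 0]) cube([26, 26, 392]);
translate([119, 582, 0]) cube([26, 26, 392]);
translate([356, 582, 0]) cube([26, 26, 392]);


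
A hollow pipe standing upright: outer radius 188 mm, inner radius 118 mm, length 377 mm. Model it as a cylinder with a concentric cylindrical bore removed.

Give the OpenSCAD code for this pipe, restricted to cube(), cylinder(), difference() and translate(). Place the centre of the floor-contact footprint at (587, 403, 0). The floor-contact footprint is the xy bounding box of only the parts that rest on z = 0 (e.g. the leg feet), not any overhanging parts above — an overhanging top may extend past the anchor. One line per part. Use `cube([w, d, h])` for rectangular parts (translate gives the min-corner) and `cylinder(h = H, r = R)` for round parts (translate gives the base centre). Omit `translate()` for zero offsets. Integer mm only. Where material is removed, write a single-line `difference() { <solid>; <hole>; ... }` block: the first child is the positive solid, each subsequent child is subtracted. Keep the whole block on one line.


difference() { translate([587, 403, 0]) cylinder(h = 377, r = 188); translate([587, 403, 0]) cylinder(h = 377, r = 118); }


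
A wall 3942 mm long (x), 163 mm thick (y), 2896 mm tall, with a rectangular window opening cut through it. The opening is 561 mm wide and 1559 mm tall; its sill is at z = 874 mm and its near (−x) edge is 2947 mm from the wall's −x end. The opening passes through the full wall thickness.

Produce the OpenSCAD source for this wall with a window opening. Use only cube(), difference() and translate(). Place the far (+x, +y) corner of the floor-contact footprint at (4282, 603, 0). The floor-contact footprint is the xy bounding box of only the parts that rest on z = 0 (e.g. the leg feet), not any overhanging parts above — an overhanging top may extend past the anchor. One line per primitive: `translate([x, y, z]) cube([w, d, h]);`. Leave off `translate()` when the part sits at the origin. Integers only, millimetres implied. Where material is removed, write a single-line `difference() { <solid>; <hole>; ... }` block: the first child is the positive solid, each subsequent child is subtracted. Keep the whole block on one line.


difference() { translate([340, 440, 0]) cube([3942, 163, 2896]); translate([3287, 440, 874]) cube([561, 163, 1559]); }


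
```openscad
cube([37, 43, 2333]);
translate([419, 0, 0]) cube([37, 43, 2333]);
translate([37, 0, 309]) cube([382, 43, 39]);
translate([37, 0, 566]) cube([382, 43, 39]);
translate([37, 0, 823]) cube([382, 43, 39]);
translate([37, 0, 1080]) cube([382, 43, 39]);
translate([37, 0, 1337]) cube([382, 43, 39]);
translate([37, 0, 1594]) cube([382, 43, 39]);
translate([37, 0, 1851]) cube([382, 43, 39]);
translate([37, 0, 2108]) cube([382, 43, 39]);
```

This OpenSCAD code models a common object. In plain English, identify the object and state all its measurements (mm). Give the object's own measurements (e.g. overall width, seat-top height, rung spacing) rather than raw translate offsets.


A straight ladder. Two 37×43 mm vertical rails, 2333 mm tall, stand 456 mm apart (outside-to-outside) with their front faces coplanar on the −y side. 8 rungs, each 43 mm deep and 39 mm tall, span between the inner faces of the rails, front faces flush with the rails. The lowest rung's underside is at z = 309 mm and rungs are spaced 257 mm apart (underside to underside).


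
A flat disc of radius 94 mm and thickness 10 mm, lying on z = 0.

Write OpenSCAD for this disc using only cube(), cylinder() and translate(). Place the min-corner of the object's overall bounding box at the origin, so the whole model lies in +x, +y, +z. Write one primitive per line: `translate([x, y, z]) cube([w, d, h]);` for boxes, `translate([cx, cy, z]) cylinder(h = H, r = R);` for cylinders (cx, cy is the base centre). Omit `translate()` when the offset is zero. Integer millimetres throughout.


translate([94, 94, 0]) cylinder(h = 10, r = 94);


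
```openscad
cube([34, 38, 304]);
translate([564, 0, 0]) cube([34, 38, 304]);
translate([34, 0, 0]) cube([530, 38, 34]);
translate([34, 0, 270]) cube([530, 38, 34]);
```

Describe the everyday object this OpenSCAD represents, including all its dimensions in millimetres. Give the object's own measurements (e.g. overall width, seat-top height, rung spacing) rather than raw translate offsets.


A rectangular picture frame lying in the x–z plane (depth along y). The opening is 530 mm wide (x) by 236 mm tall (z), surrounded by a border 34 mm wide on all four sides. The frame is 38 mm deep and is made of two full-height vertical stiles with two horizontal rails fitted between them.


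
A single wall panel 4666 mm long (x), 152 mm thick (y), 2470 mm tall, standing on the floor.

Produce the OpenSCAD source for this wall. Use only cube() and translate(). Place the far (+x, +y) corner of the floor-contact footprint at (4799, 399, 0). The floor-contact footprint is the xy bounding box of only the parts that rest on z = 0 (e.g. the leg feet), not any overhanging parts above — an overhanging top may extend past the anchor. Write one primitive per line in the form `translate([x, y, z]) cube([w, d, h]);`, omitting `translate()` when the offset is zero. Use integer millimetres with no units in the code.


translate([133, 247, 0]) cube([4666, 152, 2470]);


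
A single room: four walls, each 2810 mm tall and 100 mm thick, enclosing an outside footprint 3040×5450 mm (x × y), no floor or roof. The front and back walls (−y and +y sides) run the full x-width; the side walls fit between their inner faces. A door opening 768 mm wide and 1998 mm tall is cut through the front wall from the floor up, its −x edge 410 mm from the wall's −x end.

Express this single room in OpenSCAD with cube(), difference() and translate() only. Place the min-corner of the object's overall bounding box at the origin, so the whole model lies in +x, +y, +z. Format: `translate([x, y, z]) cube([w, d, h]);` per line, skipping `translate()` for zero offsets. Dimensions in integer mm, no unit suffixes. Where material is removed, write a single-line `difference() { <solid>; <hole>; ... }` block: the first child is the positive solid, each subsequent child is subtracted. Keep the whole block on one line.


difference() { cube([3040, 100, 2810]); translate([410, 0, 0]) cube([768, 100, 1998]); }
translate([0, 5350, 0]) cube([3040, 100, 2810]);
translate([0, 100, 0]) cube([100, 5250, 2810]);
translate([2940, 100, 0]) cube([100, 5250, 2810]);


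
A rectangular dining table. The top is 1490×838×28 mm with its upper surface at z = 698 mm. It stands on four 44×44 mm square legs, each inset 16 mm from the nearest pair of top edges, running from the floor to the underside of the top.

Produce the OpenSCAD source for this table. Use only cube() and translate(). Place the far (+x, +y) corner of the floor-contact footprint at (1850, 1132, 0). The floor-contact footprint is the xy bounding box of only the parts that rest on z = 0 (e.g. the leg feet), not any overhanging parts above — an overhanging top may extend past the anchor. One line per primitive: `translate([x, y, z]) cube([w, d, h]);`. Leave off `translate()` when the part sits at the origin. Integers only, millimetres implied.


translate([376, 310, 670]) cube([1490, 838, 28]);
translate([392, 326, 0]) cube([44, 44, 670]);
translate([1806, 326, 0]) cube([44, 44, 670]);
translate([392, 1088, 0]) cube([44, 44, 670]);
translate([1806, 1088, 0]) cube([44, 44, 670]);


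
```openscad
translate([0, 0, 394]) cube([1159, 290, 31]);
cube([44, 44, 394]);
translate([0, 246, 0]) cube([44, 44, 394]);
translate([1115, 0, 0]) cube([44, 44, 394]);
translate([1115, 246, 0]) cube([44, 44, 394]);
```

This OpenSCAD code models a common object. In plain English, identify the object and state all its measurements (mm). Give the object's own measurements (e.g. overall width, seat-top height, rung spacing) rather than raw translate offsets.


A long wooden bench with a 1159 mm (x) × 290 mm (y) seat, 31 mm thick, its top surface 425 mm above the floor. Four 44 mm square legs at the seat corners, flush with the edges, run from z = 0 to the seat underside.


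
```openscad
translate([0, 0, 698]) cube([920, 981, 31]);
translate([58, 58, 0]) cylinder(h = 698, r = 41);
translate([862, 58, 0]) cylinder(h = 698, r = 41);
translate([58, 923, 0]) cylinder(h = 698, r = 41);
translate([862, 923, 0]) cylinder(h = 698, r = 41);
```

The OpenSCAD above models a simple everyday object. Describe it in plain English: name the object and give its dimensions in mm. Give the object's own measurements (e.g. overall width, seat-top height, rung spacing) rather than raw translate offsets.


A table: top 920 mm (x) × 981 mm (y), 31 mm thick, upper face at z = 729 mm, on four round legs of 82 mm diameter, each leg's bounding box inset 17 mm from the nearest pair of top edges from z = 0 to the bottom of the top.


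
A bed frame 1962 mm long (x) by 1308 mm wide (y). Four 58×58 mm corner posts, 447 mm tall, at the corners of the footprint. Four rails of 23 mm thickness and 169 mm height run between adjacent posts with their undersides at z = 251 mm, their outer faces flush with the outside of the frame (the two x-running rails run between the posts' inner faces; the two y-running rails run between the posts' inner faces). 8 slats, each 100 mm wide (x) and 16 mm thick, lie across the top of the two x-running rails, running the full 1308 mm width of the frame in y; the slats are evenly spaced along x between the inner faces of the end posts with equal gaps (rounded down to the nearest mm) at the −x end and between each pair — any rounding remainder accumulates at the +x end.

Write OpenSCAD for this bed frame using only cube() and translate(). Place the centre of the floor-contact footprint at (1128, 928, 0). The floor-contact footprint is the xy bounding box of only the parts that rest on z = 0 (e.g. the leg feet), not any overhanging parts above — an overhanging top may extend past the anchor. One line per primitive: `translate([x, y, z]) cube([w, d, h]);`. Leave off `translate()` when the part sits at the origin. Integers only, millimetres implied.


// slat z = rail_z + rail_h = 251 + 169 = 420
// slat gap = ⌊(1846 − 8·100) / 9⌋ = 116
translate([147, 274, 0]) cube([58, 58, 447]);
translate([147, 1524, 0]) cube([58, 58, 447]);
translate([2051, 274, 0]) cube([58, 58, 447]);
translate([2051, 1524, 0]) cube([58, 58, 447]);
translate([205, 274, 251]) cube([1846, 23, 169]);
translate([205, 1559, 251]) cube([1846, 23, 169]);
translate([147, 332, 251]) cube([23, 1192, 169]);
translate([2086, 332, 251]) cube([23, 1192, 169]);
translate([321, 274, 420]) cube([100, 1308, 16]);
translate([537, 274, 420]) cube([100, 1308, 16]);
translate([753, 274, 420]) cube([100, 1308, 16]);
translate([969, 274, 420]) cube([100, 1308, 16]);
translate([1185, 274, 420]) cube([100, 1308, 16]);
translate([1401, 274, 420]) cube([100, 1308, 16]);
translate([1617, 274, 420]) cube([100, 1308, 16]);
translate([1833, 274, 420]) cube([100, 1308, 16]);


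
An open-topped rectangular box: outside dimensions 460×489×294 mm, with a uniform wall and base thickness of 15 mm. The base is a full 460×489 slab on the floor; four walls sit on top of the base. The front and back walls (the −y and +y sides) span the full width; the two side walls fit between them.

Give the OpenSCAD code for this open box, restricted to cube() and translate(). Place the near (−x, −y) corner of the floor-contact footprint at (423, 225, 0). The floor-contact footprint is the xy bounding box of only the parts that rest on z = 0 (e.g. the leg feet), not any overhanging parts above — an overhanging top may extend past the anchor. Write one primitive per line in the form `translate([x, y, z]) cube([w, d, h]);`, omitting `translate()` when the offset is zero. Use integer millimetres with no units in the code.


translate([423, 225, 0]) cube([460, 489, 15]);
translate([423, 225, 15]) cube([460, 15, 279]);
translate([423, 699, 15]) cube([460, 15, 279]);
translate([423, 240, 15]) cube([15, 459, 279]);
translate([868, 240, 15]) cube([15, 459, 279]);


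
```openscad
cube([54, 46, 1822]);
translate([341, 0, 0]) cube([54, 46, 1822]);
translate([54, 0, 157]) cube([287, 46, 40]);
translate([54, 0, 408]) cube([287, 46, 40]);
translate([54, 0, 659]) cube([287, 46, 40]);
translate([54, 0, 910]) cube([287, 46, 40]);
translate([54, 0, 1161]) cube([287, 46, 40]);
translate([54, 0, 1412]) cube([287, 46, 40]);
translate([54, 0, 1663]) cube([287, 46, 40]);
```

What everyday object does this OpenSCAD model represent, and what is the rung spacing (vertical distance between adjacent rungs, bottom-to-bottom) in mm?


A ladder. The rung spacing is 251 mm.

Two tall 54×46 posts with 7 short bars between them — a ladder. Adjacent rungs sit at z = 157 and z = 408, so the spacing is 408 − 157 = 251 mm.


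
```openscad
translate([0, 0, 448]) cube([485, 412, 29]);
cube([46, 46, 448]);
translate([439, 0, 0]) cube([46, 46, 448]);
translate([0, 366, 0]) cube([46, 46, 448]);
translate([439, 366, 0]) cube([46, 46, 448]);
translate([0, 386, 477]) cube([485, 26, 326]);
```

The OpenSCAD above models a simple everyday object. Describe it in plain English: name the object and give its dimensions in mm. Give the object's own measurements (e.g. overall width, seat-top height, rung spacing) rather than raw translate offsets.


A chair. The seat is a 485×412×29 mm slab with its top at z = 477 mm, on four 46×46 mm corner legs (flush with the seat edges, standing on z = 0). A flat backrest 26 mm thick, 326 mm tall, spans the full seat width and rises from the seat top along its +y edge, rear face flush with the rear of the seat.


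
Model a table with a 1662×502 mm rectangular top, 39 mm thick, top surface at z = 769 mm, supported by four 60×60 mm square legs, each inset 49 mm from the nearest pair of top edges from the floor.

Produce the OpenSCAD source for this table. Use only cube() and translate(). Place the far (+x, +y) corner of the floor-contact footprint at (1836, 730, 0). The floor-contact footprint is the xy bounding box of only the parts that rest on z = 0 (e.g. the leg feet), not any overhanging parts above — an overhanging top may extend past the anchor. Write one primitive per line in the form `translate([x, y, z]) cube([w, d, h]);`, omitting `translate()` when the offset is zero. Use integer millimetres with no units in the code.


translate([223, 277, 730]) cube([1662, 502, 39]);
translate([272, 326, 0]) cube([60, 60, 730]);
translate([1776, 326, 0]) cube([60, 60, 730]);
translate([272, 670, 0]) cube([60, 60, 730]);
translate([1776, 670, 0]) cube([60, 60, 730]);


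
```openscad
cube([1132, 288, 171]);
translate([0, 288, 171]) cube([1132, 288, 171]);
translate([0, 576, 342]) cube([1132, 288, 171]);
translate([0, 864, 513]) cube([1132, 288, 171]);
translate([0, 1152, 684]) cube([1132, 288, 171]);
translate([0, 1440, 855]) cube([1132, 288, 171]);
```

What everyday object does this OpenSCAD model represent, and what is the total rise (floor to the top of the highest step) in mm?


A staircase. The total rise is 1026 mm.

6 identical blocks, each offset up and back from the previous — a staircase. Each step is 171 mm tall and there are 6 of them, so the total rise is 6 × 171 = 1026 mm.


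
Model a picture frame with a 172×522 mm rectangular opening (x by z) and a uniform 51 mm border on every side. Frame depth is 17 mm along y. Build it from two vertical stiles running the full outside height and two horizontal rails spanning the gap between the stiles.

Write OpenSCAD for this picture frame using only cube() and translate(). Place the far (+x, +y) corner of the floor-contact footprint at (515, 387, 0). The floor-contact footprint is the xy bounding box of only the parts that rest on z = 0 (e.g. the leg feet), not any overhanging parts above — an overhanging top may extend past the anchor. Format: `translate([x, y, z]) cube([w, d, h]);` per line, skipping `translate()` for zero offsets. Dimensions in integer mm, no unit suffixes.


translate([241, 370, 0]) cube([51, 17, 624]);
translate([464, 370, 0]) cube([51, 17, 624]);
translate([292, 370, 0]) cube([172, 17, 51]);
translate([292, 370, 573]) cube([172, 17, 51]);


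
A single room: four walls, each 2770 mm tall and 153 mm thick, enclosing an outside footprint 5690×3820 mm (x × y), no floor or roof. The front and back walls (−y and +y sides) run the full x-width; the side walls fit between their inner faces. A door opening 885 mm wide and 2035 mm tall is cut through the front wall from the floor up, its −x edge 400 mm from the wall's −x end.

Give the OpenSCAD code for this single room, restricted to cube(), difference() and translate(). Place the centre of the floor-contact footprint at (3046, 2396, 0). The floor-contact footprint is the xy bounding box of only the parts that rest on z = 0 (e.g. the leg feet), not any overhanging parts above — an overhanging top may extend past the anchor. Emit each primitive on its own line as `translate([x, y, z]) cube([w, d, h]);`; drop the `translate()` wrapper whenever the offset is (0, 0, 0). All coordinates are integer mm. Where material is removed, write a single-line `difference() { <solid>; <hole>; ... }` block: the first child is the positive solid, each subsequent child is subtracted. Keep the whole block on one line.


difference() { translate([201, 486, 0]) cube([5690, 153, 2770]); translate([601, 486, 0]) cube([885, 153, 2035]); }
translate([201, 4153, 0]) cube([5690, 153, 2770]);
translate([201, 639, 0]) cube([153, 3514, 2770]);
translate([5738, 639, 0]) cube([153, 3514, 2770]);


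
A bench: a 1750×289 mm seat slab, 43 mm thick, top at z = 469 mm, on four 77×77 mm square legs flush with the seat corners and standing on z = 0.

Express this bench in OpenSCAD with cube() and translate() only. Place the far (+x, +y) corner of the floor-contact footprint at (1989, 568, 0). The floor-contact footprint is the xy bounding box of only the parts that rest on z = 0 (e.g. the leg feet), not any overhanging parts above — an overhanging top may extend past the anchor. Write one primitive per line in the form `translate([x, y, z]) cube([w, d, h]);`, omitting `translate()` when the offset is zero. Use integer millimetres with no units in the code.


// leg_h = 469 − 43 = 426
translate([239, 279, 426]) cube([1750, 289, 43]);
translate([239, 279, 0]) cube([77, 77, 426]);
translate([239, 491, 0]) cube([77, 77, 426]);
translate([1912, 279, 0]) cube([77, 77, 426]);
translate([1912, 491, 0]) cube([77, 77, 426]);


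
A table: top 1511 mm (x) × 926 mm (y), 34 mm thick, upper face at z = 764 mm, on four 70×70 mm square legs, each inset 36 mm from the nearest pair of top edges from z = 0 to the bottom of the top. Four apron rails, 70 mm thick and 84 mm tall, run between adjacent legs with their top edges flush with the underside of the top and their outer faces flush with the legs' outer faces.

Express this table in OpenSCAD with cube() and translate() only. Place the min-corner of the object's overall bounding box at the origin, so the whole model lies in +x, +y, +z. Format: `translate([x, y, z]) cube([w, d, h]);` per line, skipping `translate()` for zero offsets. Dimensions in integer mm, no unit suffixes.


// leg_h = 764 - 34 = 730
// apron z = 730 - 84 = 646
translate([0, 0, 730]) cube([1511, 926, 34]);
translate([36, 36, 0]) cube([70, 70, 730]);
translate([1405, 36, 0]) cube([70, 70, 730]);
translate([36, 820, 0]) cube([70, 70, 730]);
translate([1405, 820, 0]) cube([70, 70, 730]);
translate([106, 36, 646]) cube([1299, 70, 84]);
translate([106, 820, 646]) cube([1299, 70, 84]);
translate([36, 106, 646]) cube([70, 714, 84]);
translate([1405, 106, 646]) cube([70, 714, 84]);


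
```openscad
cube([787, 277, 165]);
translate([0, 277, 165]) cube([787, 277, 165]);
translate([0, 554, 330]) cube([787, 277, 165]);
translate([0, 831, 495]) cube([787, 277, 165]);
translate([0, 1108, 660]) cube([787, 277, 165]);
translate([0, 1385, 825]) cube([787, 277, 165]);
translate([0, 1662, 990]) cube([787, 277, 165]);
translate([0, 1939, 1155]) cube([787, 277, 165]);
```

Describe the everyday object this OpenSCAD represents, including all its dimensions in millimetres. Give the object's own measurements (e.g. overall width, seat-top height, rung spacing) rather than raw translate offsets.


A straight staircase of 8 solid steps. Each step is 787 mm wide (x), 277 mm deep (y, the going) and 165 mm tall (the rise). The first step rests on the floor; each subsequent step sits one going further in +y and one rise higher in +z, directly behind and above the previous step with no overlap.


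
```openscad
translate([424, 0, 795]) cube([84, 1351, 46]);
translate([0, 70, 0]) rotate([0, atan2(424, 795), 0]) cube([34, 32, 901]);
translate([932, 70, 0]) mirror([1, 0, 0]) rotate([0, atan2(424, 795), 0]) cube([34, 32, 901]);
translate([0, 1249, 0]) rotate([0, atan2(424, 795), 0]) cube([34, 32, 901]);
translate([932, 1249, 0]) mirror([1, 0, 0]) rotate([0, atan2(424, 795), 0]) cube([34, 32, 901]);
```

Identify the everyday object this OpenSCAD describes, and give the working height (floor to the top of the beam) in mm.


A sawhorse. The overall height is 841 mm.

A beam across two mirrored pairs of raked legs — a sawhorse. The beam's underside is at z = 795 (matching the legs' vertical rise in atan2(424, 795)) and the beam is 46 mm tall, so its top is at 795 + 46 = 841 mm. The raked legs top out at the beam's underside, so that is the highest point.


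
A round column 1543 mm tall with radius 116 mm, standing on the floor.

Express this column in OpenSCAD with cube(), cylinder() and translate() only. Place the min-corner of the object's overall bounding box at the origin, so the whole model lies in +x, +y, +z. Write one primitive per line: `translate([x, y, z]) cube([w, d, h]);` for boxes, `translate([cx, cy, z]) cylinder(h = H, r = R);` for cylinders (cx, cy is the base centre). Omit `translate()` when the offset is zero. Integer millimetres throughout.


translate([116, 116, 0]) cylinder(h = 1543, r = 116);


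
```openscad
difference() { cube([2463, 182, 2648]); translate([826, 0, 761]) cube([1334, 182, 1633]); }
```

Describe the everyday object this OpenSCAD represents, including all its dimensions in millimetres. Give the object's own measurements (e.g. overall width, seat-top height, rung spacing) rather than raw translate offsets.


A wall 2463 mm long (x), 182 mm thick (y), 2648 mm tall, with a rectangular window opening cut through it. The opening is 1334 mm wide and 1633 mm tall; its sill is at z = 761 mm and its near (−x) edge is 826 mm from the wall's −x end. The opening passes through the full wall thickness.


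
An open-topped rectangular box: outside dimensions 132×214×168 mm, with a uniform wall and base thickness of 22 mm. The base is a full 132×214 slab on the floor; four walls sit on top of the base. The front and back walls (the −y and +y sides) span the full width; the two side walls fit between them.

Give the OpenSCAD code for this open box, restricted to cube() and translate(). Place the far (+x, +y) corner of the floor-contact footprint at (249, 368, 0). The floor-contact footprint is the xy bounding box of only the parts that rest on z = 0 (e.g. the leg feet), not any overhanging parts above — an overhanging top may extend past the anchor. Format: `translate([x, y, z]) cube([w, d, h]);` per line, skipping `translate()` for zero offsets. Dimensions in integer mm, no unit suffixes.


translate([117, 154, 0]) cube([132, 214, 22]);
translate([117, 154, 22]) cube([132, 22, 146]);
translate([117, 346, 22]) cube([132, 22, 146]);
translate([117, 176, 22]) cube([22, 170, 146]);
translate([227, 176, 22]) cube([22, 170, 146]);
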